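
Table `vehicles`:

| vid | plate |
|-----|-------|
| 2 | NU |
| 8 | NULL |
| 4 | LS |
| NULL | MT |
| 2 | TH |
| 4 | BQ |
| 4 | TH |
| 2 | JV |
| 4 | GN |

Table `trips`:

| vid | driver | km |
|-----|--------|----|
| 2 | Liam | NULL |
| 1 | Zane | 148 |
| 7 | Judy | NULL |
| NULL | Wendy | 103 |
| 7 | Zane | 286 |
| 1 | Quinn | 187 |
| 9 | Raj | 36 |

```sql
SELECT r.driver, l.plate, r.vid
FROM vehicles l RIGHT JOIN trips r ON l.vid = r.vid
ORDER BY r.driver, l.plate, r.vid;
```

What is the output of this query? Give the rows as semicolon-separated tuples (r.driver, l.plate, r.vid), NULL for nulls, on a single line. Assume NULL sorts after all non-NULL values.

RIGHT JOIN keeps every row from `trips`; unmatched rows get NULL for `vehicles`'s columns.
Matching on l.vid = r.vid. A NULL in a compared column never satisfies the condition.
Matched pairs: 3; unmatched r rows kept: 6.

(Judy, NULL, 7); (Liam, JV, 2); (Liam, NU, 2); (Liam, TH, 2); (Quinn, NULL, 1); (Raj, NULL, 9); (Wendy, NULL, NULL); (Zane, NULL, 1); (Zane, NULL, 7)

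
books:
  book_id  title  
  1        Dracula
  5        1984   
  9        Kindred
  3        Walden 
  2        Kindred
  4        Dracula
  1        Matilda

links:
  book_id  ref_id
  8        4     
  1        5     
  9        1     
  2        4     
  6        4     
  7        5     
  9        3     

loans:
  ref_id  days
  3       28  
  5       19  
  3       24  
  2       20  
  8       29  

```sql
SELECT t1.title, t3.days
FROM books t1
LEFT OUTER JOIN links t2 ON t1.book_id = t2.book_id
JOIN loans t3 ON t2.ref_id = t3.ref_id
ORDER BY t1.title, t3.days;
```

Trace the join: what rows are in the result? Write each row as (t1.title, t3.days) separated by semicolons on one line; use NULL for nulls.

Evaluate left to right. First `books t1 LEFT JOIN links t2` on book_id: 8 row(s).
Then INNER JOIN `loans t3` on ref_id: keep only rows whose t2.ref_id appears in t3.

(Dracula, 19); (Kindred, 24); (Kindred, 28); (Matilda, 19)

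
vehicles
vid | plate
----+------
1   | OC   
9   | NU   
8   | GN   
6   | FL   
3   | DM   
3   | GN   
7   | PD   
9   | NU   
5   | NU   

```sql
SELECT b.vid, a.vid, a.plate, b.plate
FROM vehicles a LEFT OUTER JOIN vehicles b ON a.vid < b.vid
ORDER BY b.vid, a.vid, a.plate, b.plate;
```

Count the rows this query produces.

LEFT JOIN keeps every row from `vehicles a`; unmatched rows get NULL for `vehicles b`'s columns.
Matching on a.vid < b.vid.
- a row (vid=1): matches 8 b row(s) → 8 output row(s).
- a row (vid=9): no match → kept, b columns NULL.
- a row (vid=8): matches 2 b row(s) → 2 output row(s).
- a row (vid=6): matches 4 b row(s) → 4 output row(s).
- a row (vid=3): matches 6 b row(s) → 6 output row(s).
- a row (vid=3): matches 6 b row(s) → 6 output row(s).
- a row (vid=7): matches 3 b row(s) → 3 output row(s).
- a row (vid=9): no match → kept, b columns NULL.
- a row (vid=5): matches 5 b row(s) → 5 output row(s).
Total: 34 matched + 2 padded = 36 rows.

36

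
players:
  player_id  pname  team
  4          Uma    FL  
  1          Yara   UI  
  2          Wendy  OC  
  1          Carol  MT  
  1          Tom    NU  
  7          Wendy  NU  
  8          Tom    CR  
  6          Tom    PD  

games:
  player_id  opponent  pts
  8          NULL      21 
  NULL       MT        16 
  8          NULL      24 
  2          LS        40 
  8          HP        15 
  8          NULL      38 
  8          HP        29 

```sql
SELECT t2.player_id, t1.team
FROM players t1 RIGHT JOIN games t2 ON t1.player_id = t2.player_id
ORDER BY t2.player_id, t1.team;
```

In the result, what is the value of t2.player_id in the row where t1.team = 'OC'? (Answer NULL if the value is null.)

2

RIGHT JOIN keeps every row from `games`; unmatched rows get NULL for `players`'s columns.
Matching on t1.player_id = t2.player_id. A NULL in a compared column never satisfies the condition.
- player_id=4: no matching t2 row.
- player_id=1: no matching t2 row.
- player_id=2: 1 matching t2 row(s), so 1 row(s) emitted.
- player_id=1: no matching t2 row.
- player_id=1: no matching t2 row.
- player_id=7: no matching t2 row.
- player_id=8: 5 matching t2 row(s), so 5 row(s) emitted.
- player_id=6: no matching t2 row.
- 1 row(s) from t2 found no t1 partner → padded with NULL.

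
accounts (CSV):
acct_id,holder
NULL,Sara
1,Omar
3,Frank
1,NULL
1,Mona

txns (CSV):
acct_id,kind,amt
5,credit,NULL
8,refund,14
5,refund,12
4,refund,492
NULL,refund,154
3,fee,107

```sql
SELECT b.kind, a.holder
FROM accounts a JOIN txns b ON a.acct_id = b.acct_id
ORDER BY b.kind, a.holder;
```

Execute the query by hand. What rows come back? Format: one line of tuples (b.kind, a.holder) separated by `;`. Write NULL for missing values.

(fee, Frank)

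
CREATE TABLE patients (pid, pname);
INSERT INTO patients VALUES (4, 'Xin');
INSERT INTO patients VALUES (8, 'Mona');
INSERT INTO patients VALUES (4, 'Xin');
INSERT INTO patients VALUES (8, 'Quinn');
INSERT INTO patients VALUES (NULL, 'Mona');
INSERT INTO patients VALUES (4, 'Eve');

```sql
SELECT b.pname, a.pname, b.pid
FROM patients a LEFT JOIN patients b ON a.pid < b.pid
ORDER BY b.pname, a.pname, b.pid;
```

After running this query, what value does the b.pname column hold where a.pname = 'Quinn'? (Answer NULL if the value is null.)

NULL

LEFT JOIN keeps every row from `patients a`; unmatched rows get NULL for `patients b`'s columns.
Matching on a.pid < b.pid. A NULL in a compared column never satisfies the condition.
- a row (pid=4): matches 2 b row(s) → 2 output row(s).
- a row (pid=8): no match → kept, b columns NULL.
- a row (pid=4): matches 2 b row(s) → 2 output row(s).
- a row (pid=8): no match → kept, b columns NULL.
- a row (pid=NULL): no match → kept, b columns NULL.
- a row (pid=4): matches 2 b row(s) → 2 output row(s).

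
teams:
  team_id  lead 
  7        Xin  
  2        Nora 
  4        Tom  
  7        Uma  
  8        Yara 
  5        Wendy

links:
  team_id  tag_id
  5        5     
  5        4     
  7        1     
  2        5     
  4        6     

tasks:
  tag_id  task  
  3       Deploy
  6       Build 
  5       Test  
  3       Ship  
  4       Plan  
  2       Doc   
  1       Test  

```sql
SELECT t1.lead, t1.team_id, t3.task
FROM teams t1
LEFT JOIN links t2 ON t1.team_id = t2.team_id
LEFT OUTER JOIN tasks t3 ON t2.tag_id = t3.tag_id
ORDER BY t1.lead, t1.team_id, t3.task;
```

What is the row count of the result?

Joins associate left-to-right: teams LEFT JOIN links on team_id gives 7 intermediate row(s).
Then LEFT JOIN `tasks t3` on tag_id: each of those 7 rows is kept; rows whose t2.tag_id has no match in t3 get NULL for t3's columns.
Result: 7 row(s).

7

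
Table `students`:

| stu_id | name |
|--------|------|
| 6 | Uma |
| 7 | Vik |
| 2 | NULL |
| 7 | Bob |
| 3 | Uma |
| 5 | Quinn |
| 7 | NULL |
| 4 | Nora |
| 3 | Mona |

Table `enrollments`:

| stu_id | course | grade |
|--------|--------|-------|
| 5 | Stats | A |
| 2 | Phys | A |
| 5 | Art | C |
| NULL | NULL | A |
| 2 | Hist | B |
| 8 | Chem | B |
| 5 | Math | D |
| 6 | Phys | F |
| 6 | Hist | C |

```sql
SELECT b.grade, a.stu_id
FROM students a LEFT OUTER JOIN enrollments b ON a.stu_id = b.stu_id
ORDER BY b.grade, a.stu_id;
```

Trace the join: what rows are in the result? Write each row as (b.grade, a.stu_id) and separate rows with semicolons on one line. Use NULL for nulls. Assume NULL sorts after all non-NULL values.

LEFT JOIN keeps every row from `students`; unmatched rows get NULL for `enrollments`'s columns.
Matching on a.stu_id = b.stu_id. A NULL in a compared column never satisfies the condition.
Matched pairs: 7; unmatched a rows kept: 6.

(A, 2); (A, 5); (B, 2); (C, 5); (C, 6); (D, 5); (F, 6); (NULL, 3); (NULL, 3); (NULL, 4); (NULL, 7); (NULL, 7); (NULL, 7)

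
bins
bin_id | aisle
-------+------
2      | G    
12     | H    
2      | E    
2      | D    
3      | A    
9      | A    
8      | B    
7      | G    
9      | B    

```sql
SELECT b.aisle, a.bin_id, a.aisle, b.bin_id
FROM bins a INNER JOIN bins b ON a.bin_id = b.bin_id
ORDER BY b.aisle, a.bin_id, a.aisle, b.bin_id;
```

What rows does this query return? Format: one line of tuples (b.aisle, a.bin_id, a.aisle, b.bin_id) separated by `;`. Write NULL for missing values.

INNER JOIN keeps only pairs where the ON condition holds.
Matching on a.bin_id = b.bin_id.
- bin_id=2: 3 matching b row(s), so 3 row(s) emitted.
- bin_id=12: 1 matching b row(s), so 1 row(s) emitted.
- bin_id=2: 3 matching b row(s), so 3 row(s) emitted.
- bin_id=2: 3 matching b row(s), so 3 row(s) emitted.
- bin_id=3: 1 matching b row(s), so 1 row(s) emitted.
- bin_id=9: 2 matching b row(s), so 2 row(s) emitted.
- bin_id=8: 1 matching b row(s), so 1 row(s) emitted.
- bin_id=7: 1 matching b row(s), so 1 row(s) emitted.
- bin_id=9: 2 matching b row(s), so 2 row(s) emitted.

(A, 3, A, 3); (A, 9, A, 9); (A, 9, B, 9); (B, 8, B, 8); (B, 9, A, 9); (B, 9, B, 9); (D, 2, D, 2); (D, 2, E, 2); (D, 2, G, 2); (E, 2, D, 2); (E, 2, E, 2); (E, 2, G, 2); (G, 2, D, 2); (G, 2, E, 2); (G, 2, G, 2); (G, 7, G, 7); (H, 12, H, 12)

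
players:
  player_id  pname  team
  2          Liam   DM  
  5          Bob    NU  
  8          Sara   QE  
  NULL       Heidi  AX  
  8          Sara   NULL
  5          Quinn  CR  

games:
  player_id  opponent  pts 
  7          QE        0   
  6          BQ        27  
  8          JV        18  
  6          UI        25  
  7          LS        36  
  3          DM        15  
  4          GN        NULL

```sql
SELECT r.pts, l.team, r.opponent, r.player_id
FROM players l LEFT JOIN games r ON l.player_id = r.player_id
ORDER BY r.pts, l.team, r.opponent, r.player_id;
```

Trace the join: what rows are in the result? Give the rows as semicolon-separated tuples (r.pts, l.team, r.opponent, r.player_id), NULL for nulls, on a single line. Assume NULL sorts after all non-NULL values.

(18, QE, JV, 8); (18, NULL, JV, 8); (NULL, AX, NULL, NULL); (NULL, CR, NULL, NULL); (NULL, DM, NULL, NULL); (NULL, NU, NULL, NULL)

LEFT JOIN keeps every row from `players`; unmatched rows get NULL for `games`'s columns.
Matching on l.player_id = r.player_id. A NULL in a compared column never satisfies the condition.
- l row (player_id=2): no match → kept, r columns NULL.
- l row (player_id=5): no match → kept, r columns NULL.
- l row (player_id=8): matches 1 r row(s) → 1 output row(s).
- l row (player_id=NULL): no match → kept, r columns NULL.
- l row (player_id=8): matches 1 r row(s) → 1 output row(s).
- l row (player_id=5): no match → kept, r columns NULL.
After projecting and ordering:
r.pts | l.team | r.opponent | r.player_id
18 | QE | JV | 8
18 | NULL | JV | 8
NULL | AX | NULL | NULL
NULL | CR | NULL | NULL
NULL | DM | NULL | NULL
NULL | NU | NULL | NULL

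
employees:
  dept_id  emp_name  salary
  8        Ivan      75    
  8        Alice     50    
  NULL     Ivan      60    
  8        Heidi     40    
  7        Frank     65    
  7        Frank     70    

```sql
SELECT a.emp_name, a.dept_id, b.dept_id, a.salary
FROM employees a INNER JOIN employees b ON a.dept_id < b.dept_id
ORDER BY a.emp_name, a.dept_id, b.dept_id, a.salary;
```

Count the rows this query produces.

6

INNER JOIN keeps only pairs where the ON condition holds.
Matching on a.dept_id < b.dept_id. A NULL in a compared column never satisfies the condition.
Matched pairs: 6.
Total: 6 rows.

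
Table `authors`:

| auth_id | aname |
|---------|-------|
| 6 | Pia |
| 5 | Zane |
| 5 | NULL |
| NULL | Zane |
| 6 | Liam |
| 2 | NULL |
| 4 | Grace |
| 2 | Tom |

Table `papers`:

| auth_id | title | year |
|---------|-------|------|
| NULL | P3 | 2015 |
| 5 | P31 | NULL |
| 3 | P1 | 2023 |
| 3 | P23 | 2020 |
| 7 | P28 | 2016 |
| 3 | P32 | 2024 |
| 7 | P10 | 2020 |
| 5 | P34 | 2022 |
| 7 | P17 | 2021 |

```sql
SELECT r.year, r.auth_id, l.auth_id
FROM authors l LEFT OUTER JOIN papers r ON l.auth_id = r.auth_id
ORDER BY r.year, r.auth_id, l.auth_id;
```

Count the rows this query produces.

10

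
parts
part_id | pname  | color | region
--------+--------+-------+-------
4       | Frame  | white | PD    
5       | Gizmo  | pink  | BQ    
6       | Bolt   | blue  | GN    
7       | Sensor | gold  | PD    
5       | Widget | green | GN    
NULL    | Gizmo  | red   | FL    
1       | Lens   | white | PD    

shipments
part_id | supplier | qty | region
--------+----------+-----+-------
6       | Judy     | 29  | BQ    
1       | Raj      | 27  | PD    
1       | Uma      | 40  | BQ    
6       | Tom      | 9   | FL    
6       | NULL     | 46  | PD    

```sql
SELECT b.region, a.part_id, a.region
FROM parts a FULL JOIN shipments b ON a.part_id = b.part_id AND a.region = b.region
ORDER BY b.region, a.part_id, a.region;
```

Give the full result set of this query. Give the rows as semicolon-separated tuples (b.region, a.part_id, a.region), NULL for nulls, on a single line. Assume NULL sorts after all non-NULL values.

FULL OUTER JOIN keeps every row from both sides; unmatched rows get NULL for the other side's columns.
Matching on a.part_id = b.part_id AND a.region = b.region. A NULL in a compared column never satisfies the condition.
- a[0] part_id=4, region=PD → no match; kept with NULLs on the b side.
- a[1] part_id=5, region=BQ → no match; kept with NULLs on the b side.
- a[2] part_id=6, region=GN → no match; kept with NULLs on the b side.
- a[3] part_id=7, region=PD → no match; kept with NULLs on the b side.
- a[4] part_id=5, region=GN → no match; kept with NULLs on the b side.
- a[5] part_id=NULL, region=FL → no match; kept with NULLs on the b side.
- a[6] part_id=1, region=PD → 1 match(es) in b → 1 row(s).
- 4 row(s) from b found no a partner → padded with NULL.

(BQ, NULL, NULL); (BQ, NULL, NULL); (FL, NULL, NULL); (PD, 1, PD); (PD, NULL, NULL); (NULL, 4, PD); (NULL, 5, BQ); (NULL, 5, GN); (NULL, 6, GN); (NULL, 7, PD); (NULL, NULL, FL)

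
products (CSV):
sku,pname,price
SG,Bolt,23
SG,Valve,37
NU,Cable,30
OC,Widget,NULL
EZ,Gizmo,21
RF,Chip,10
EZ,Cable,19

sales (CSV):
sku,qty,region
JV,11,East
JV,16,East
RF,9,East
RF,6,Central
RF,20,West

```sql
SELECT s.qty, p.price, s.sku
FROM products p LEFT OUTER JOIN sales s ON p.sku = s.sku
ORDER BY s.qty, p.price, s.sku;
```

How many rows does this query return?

LEFT JOIN keeps every row from `products`; unmatched rows get NULL for `sales`'s columns.
Matching on p.sku = s.sku.
- p (sku=SG) has no partner → padded with NULL.
- p (sku=SG) has no partner → padded with NULL.
- p (sku=NU) has no partner → padded with NULL.
- p (sku=OC) has no partner → padded with NULL.
- p (sku=EZ) has no partner → padded with NULL.
- p (sku=RF) pairs with 3 row(s) of s.
- p (sku=EZ) has no partner → padded with NULL.
Total: 3 matched + 6 padded = 9 rows.

9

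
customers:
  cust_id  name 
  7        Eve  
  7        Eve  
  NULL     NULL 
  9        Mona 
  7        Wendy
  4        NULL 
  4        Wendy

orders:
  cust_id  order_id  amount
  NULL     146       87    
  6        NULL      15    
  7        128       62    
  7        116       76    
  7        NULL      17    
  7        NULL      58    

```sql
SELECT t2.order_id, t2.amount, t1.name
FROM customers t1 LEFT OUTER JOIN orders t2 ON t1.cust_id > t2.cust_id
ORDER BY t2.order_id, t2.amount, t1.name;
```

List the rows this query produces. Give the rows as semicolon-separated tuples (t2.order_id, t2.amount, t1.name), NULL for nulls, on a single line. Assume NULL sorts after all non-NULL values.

LEFT JOIN keeps every row from `customers`; unmatched rows get NULL for `orders`'s columns.
Matching on t1.cust_id > t2.cust_id. A NULL in a compared column never satisfies the condition.
- t1[0] cust_id=7 → 1 match(es) in t2 → 1 row(s).
- t1[1] cust_id=7 → 1 match(es) in t2 → 1 row(s).
- t1[2] cust_id=NULL → no match; kept with NULLs on the t2 side.
- t1[3] cust_id=9 → 5 match(es) in t2 → 5 row(s).
- t1[4] cust_id=7 → 1 match(es) in t2 → 1 row(s).
- t1[5] cust_id=4 → no match; kept with NULLs on the t2 side.
- t1[6] cust_id=4 → no match; kept with NULLs on the t2 side.

(116, 76, Mona); (128, 62, Mona); (NULL, 15, Eve); (NULL, 15, Eve); (NULL, 15, Mona); (NULL, 15, Wendy); (NULL, 17, Mona); (NULL, 58, Mona); (NULL, NULL, Wendy); (NULL, NULL, NULL); (NULL, NULL, NULL)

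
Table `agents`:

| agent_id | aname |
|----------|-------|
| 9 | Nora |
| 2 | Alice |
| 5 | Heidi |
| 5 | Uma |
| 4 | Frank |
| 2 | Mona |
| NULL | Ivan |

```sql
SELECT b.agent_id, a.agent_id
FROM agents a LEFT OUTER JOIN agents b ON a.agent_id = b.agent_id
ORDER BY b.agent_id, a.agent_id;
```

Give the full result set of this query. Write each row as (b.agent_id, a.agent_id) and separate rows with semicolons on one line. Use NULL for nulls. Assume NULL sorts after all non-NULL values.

LEFT JOIN keeps every row from `agents a`; unmatched rows get NULL for `agents b`'s columns.
Matching on a.agent_id = b.agent_id. A NULL in a compared column never satisfies the condition.
Matched pairs: 10; unmatched a rows kept: 1.

(2, 2); (2, 2); (2, 2); (2, 2); (4, 4); (5, 5); (5, 5); (5, 5); (5, 5); (9, 9); (NULL, NULL)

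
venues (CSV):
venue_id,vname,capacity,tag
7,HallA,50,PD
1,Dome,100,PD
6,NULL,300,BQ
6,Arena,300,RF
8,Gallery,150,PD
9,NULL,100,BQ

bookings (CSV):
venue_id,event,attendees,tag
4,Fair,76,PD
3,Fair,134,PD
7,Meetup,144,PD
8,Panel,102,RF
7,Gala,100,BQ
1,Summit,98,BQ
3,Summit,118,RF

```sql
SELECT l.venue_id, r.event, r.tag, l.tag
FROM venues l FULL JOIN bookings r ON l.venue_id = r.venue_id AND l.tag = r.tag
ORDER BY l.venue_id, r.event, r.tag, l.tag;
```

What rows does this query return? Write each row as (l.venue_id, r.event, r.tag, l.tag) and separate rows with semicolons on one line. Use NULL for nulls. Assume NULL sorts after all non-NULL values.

(1, NULL, NULL, PD); (6, NULL, NULL, BQ); (6, NULL, NULL, RF); (7, Meetup, PD, PD); (8, NULL, NULL, PD); (9, NULL, NULL, BQ); (NULL, Fair, PD, NULL); (NULL, Fair, PD, NULL); (NULL, Gala, BQ, NULL); (NULL, Panel, RF, NULL); (NULL, Summit, BQ, NULL); (NULL, Summit, RF, NULL)

FULL OUTER JOIN keeps every row from both sides; unmatched rows get NULL for the other side's columns.
Matching on l.venue_id = r.venue_id AND l.tag = r.tag.
- l[0] venue_id=7, tag=PD → 1 match(es) in r → 1 row(s).
- l[1] venue_id=1, tag=PD → no match; kept with NULLs on the r side.
- l[2] venue_id=6, tag=BQ → no match; kept with NULLs on the r side.
- l[3] venue_id=6, tag=RF → no match; kept with NULLs on the r side.
- l[4] venue_id=8, tag=PD → no match; kept with NULLs on the r side.
- l[5] venue_id=9, tag=BQ → no match; kept with NULLs on the r side.
- 6 r row(s) had no l match → kept, l columns NULL.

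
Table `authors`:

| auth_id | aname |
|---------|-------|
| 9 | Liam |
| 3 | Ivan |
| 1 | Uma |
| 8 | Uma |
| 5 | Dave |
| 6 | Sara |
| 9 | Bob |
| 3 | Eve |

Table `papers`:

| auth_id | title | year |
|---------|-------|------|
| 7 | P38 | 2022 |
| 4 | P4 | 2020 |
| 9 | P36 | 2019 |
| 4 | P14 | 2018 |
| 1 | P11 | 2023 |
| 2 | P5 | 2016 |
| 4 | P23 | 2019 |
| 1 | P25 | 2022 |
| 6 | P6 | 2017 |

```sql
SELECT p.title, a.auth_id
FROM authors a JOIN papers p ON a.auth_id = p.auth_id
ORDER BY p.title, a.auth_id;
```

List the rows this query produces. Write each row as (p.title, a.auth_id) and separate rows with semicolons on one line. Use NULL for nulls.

(P11, 1); (P25, 1); (P36, 9); (P36, 9); (P6, 6)

INNER JOIN keeps only pairs where the ON condition holds.
Matching on a.auth_id = p.auth_id.
- a row (auth_id=9): matches 1 p row(s) → 1 output row(s).
- a row (auth_id=3): no match → dropped.
- a row (auth_id=1): matches 2 p row(s) → 2 output row(s).
- a row (auth_id=8): no match → dropped.
- a row (auth_id=5): no match → dropped.
- a row (auth_id=6): matches 1 p row(s) → 1 output row(s).
- a row (auth_id=9): matches 1 p row(s) → 1 output row(s).
- a row (auth_id=3): no match → dropped.
After projecting and ordering:
p.title | a.auth_id
P11 | 1
P25 | 1
P36 | 9
P36 | 9
P6 | 6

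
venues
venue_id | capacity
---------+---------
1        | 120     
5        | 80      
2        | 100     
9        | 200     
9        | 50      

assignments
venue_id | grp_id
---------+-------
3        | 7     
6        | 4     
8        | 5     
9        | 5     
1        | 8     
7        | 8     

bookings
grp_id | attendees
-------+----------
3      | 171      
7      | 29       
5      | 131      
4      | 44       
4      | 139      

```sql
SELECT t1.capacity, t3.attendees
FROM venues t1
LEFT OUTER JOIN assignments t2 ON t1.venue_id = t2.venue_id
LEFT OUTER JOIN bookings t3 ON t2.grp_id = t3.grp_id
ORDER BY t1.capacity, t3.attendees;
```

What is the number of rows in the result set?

Evaluate left to right. First `venues t1 LEFT JOIN assignments t2` on venue_id: 5 row(s).
Then LEFT JOIN `bookings t3` on grp_id: each of those 5 rows is kept; rows whose t2.grp_id has no match in t3 get NULL for t3's columns.
Result: 5 row(s).

5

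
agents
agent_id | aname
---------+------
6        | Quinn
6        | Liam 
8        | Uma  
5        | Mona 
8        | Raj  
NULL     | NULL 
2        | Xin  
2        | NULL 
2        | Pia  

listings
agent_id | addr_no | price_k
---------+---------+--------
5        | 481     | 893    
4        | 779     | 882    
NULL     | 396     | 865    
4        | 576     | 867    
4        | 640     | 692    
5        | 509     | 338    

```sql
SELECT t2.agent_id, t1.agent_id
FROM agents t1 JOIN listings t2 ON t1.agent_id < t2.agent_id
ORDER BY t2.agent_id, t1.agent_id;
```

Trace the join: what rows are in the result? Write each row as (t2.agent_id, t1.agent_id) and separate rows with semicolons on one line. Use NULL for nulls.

INNER JOIN keeps only pairs where the ON condition holds.
Matching on t1.agent_id < t2.agent_id. A NULL in a compared column never satisfies the condition.
Matched pairs: 15.

(4, 2); (4, 2); (4, 2); (4, 2); (4, 2); (4, 2); (4, 2); (4, 2); (4, 2); (5, 2); (5, 2); (5, 2); (5, 2); (5, 2); (5, 2)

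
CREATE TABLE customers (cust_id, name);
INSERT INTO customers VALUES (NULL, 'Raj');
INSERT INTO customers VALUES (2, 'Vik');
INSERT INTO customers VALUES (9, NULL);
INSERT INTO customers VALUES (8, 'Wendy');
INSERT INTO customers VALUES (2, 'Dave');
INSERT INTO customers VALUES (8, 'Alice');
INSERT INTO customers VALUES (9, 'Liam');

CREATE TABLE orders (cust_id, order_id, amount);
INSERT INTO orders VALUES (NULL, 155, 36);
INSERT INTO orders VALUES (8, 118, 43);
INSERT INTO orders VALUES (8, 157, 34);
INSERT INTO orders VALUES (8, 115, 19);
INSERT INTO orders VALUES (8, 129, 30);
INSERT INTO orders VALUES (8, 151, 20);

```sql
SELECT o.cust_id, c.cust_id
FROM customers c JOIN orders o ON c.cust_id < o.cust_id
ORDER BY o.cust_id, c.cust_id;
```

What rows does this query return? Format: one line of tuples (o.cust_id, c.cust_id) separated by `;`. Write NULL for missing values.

(8, 2); (8, 2); (8, 2); (8, 2); (8, 2); (8, 2); (8, 2); (8, 2); (8, 2); (8, 2)

INNER JOIN keeps only pairs where the ON condition holds.
Matching on c.cust_id < o.cust_id. A NULL in a compared column never satisfies the condition.
Matched pairs: 10.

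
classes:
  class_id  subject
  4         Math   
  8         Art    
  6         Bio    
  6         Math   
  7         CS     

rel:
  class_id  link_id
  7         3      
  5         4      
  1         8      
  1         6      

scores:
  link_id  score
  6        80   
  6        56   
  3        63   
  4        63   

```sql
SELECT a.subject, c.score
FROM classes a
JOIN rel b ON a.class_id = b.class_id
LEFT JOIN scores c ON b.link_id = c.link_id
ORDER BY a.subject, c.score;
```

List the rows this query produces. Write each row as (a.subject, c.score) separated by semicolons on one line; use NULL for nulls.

Step 1 — a INNER JOIN b on class_id → 1 row(s).
Then LEFT JOIN `scores c` on link_id: each of those 1 rows is kept; rows whose b.link_id has no match in c get NULL for c's columns.

(CS, 63)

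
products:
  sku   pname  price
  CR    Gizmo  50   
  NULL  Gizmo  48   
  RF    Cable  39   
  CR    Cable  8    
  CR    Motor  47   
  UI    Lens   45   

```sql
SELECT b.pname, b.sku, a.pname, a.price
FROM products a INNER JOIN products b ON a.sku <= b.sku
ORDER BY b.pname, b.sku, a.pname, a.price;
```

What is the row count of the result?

INNER JOIN keeps only pairs where the ON condition holds.
Matching on a.sku <= b.sku. A NULL in a compared column never satisfies the condition.
- a (sku=CR) pairs with 5 row(s) of b.
- a (sku=NULL) has no partner → excluded.
- a (sku=RF) pairs with 2 row(s) of b.
- a (sku=CR) pairs with 5 row(s) of b.
- a (sku=CR) pairs with 5 row(s) of b.
- a (sku=UI) pairs with 1 row(s) of b.
Total: 18 rows.

18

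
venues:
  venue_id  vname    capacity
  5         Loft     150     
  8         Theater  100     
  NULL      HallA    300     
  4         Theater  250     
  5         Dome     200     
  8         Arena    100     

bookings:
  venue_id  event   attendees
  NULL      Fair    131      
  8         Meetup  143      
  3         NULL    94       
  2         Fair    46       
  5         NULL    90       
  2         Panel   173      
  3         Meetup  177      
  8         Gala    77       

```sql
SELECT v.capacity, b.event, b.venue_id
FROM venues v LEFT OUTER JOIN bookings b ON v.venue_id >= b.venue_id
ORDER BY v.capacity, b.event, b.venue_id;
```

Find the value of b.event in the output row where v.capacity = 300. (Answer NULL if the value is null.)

LEFT JOIN keeps every row from `venues`; unmatched rows get NULL for `bookings`'s columns.
Matching on v.venue_id >= b.venue_id. A NULL in a compared column never satisfies the condition.
- v[0] venue_id=5 → 5 match(es) in b → 5 row(s).
- v[1] venue_id=8 → 7 match(es) in b → 7 row(s).
- v[2] venue_id=NULL → no match; kept with NULLs on the b side.
- v[3] venue_id=4 → 4 match(es) in b → 4 row(s).
- v[4] venue_id=5 → 5 match(es) in b → 5 row(s).
- v[5] venue_id=8 → 7 match(es) in b → 7 row(s).

NULL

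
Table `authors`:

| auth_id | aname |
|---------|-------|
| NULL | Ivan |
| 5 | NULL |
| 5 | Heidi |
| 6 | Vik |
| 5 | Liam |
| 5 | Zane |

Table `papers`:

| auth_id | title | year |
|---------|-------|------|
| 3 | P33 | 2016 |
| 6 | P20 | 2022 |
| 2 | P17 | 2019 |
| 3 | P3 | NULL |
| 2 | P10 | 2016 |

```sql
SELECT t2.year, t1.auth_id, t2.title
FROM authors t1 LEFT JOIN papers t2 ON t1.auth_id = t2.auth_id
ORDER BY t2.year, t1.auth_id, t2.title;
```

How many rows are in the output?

LEFT JOIN keeps every row from `authors`; unmatched rows get NULL for `papers`'s columns.
Matching on t1.auth_id = t2.auth_id. A NULL in a compared column never satisfies the condition.
- t1[0] auth_id=NULL → no match; kept with NULLs on the t2 side.
- t1[1] auth_id=5 → no match; kept with NULLs on the t2 side.
- t1[2] auth_id=5 → no match; kept with NULLs on the t2 side.
- t1[3] auth_id=6 → 1 match(es) in t2 → 1 row(s).
- t1[4] auth_id=5 → no match; kept with NULLs on the t2 side.
- t1[5] auth_id=5 → no match; kept with NULLs on the t2 side.
Total: 1 matched + 5 padded = 6 rows.

6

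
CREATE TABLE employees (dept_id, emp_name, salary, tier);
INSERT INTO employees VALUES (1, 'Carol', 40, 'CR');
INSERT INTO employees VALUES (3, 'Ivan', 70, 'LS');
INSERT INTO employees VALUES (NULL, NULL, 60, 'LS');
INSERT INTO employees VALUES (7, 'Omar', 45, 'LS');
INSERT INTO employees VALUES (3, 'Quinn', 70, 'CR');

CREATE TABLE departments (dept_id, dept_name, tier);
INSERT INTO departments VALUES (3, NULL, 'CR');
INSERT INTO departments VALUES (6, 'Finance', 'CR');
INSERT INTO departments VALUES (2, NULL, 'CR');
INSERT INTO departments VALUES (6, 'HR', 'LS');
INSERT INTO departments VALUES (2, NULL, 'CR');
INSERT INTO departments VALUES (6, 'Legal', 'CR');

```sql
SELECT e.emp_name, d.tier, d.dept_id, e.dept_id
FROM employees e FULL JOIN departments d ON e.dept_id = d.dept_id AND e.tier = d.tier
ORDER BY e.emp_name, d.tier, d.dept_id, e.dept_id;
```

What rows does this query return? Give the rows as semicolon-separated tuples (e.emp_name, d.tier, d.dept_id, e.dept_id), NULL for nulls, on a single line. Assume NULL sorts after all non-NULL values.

FULL OUTER JOIN keeps every row from both sides; unmatched rows get NULL for the other side's columns.
Matching on e.dept_id = d.dept_id AND e.tier = d.tier. A NULL in a compared column never satisfies the condition.
Matched pairs: 1; unmatched e rows kept: 4; unmatched d rows kept: 5.

(Carol, NULL, NULL, 1); (Ivan, NULL, NULL, 3); (Omar, NULL, NULL, 7); (Quinn, CR, 3, 3); (NULL, CR, 2, NULL); (NULL, CR, 2, NULL); (NULL, CR, 6, NULL); (NULL, CR, 6, NULL); (NULL, LS, 6, NULL); (NULL, NULL, NULL, NULL)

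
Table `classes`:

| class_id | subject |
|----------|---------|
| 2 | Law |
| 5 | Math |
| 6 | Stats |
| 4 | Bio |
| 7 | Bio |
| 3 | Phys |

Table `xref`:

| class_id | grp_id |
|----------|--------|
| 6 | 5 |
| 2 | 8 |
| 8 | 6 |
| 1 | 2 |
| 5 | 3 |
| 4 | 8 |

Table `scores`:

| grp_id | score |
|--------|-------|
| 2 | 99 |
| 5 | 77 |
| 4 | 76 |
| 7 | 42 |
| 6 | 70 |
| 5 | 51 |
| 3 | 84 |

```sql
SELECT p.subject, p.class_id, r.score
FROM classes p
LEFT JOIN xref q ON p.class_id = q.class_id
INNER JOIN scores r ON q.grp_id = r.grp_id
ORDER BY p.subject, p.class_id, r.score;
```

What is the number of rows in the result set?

3

Step 1 — p LEFT JOIN q on class_id → 6 row(s).
Then INNER JOIN `scores r` on grp_id: keep only rows whose q.grp_id appears in r.
Result: 3 row(s).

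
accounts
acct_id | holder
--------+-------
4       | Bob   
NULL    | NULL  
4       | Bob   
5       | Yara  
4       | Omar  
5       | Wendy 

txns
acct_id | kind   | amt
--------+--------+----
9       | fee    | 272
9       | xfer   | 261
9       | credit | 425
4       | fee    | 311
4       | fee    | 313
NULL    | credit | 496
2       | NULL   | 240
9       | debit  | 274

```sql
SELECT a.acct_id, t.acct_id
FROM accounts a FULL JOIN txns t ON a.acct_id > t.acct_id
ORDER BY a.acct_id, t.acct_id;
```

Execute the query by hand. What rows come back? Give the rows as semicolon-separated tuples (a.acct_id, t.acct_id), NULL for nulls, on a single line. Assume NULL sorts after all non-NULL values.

(4, 2); (4, 2); (4, 2); (5, 2); (5, 2); (5, 4); (5, 4); (5, 4); (5, 4); (NULL, 9); (NULL, 9); (NULL, 9); (NULL, 9); (NULL, NULL); (NULL, NULL)

FULL OUTER JOIN keeps every row from both sides; unmatched rows get NULL for the other side's columns.
Matching on a.acct_id > t.acct_id. A NULL in a compared column never satisfies the condition.
Matched pairs: 9; unmatched a rows kept: 1; unmatched t rows kept: 5.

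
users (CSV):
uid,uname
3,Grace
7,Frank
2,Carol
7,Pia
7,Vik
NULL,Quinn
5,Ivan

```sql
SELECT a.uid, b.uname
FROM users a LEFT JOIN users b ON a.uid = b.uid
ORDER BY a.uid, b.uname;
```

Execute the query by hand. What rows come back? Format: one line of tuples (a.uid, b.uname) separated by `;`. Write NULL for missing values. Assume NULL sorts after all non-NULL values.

LEFT JOIN keeps every row from `users a`; unmatched rows get NULL for `users b`'s columns.
Matching on a.uid = b.uid. A NULL in a compared column never satisfies the condition.
- uid=3: 1 matching b row(s), so 1 row(s) emitted.
- uid=7: 3 matching b row(s), so 3 row(s) emitted.
- uid=2: 1 matching b row(s), so 1 row(s) emitted.
- uid=7: 3 matching b row(s), so 3 row(s) emitted.
- uid=7: 3 matching b row(s), so 3 row(s) emitted.
- uid=NULL: no b row matches, row kept with b columns NULL.
- uid=5: 1 matching b row(s), so 1 row(s) emitted.

(2, Carol); (3, Grace); (5, Ivan); (7, Frank); (7, Frank); (7, Frank); (7, Pia); (7, Pia); (7, Pia); (7, Vik); (7, Vik); (7, Vik); (NULL, NULL)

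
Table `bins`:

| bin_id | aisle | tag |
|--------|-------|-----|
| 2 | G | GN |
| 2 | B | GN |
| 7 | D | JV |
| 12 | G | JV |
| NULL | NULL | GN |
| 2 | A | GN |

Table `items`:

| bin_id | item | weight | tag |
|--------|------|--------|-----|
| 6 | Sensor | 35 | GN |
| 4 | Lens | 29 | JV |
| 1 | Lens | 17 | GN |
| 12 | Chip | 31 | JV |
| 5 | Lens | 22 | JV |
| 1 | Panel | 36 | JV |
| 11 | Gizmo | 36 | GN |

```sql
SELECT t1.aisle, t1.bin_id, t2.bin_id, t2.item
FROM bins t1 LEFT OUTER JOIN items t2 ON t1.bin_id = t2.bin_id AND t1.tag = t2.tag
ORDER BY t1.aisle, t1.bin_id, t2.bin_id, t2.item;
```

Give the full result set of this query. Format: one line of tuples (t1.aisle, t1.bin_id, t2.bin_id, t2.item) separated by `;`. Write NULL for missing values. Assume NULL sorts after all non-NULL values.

(A, 2, NULL, NULL); (B, 2, NULL, NULL); (D, 7, NULL, NULL); (G, 2, NULL, NULL); (G, 12, 12, Chip); (NULL, NULL, NULL, NULL)

LEFT JOIN keeps every row from `bins`; unmatched rows get NULL for `items`'s columns.
Matching on t1.bin_id = t2.bin_id AND t1.tag = t2.tag. A NULL in a compared column never satisfies the condition.
- t1 row (bin_id=2, tag=GN): no match → kept, t2 columns NULL.
- t1 row (bin_id=2, tag=GN): no match → kept, t2 columns NULL.
- t1 row (bin_id=7, tag=JV): no match → kept, t2 columns NULL.
- t1 row (bin_id=12, tag=JV): matches 1 t2 row(s) → 1 output row(s).
- t1 row (bin_id=NULL, tag=GN): no match → kept, t2 columns NULL.
- t1 row (bin_id=2, tag=GN): no match → kept, t2 columns NULL.
After projecting and ordering:
t1.aisle | t1.bin_id | t2.bin_id | t2.item
A | 2 | NULL | NULL
B | 2 | NULL | NULL
D | 7 | NULL | NULL
G | 2 | NULL | NULL
G | 12 | 12 | Chip
NULL | NULL | NULL | NULL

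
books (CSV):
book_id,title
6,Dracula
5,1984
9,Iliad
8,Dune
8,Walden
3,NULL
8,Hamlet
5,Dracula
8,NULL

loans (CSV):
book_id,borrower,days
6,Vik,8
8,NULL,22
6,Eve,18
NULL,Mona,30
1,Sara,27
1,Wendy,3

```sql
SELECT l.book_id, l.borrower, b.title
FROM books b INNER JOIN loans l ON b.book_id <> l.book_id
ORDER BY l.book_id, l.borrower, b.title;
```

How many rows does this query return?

39

INNER JOIN keeps only pairs where the ON condition holds.
Matching on b.book_id <> l.book_id. A NULL in a compared column never satisfies the condition.
- book_id=6: 3 matching l row(s), so 3 row(s) emitted.
- book_id=5: 5 matching l row(s), so 5 row(s) emitted.
- book_id=9: 5 matching l row(s), so 5 row(s) emitted.
- book_id=8: 4 matching l row(s), so 4 row(s) emitted.
- book_id=8: 4 matching l row(s), so 4 row(s) emitted.
- book_id=3: 5 matching l row(s), so 5 row(s) emitted.
- book_id=8: 4 matching l row(s), so 4 row(s) emitted.
- book_id=5: 5 matching l row(s), so 5 row(s) emitted.
- book_id=8: 4 matching l row(s), so 4 row(s) emitted.
Total: 39 rows.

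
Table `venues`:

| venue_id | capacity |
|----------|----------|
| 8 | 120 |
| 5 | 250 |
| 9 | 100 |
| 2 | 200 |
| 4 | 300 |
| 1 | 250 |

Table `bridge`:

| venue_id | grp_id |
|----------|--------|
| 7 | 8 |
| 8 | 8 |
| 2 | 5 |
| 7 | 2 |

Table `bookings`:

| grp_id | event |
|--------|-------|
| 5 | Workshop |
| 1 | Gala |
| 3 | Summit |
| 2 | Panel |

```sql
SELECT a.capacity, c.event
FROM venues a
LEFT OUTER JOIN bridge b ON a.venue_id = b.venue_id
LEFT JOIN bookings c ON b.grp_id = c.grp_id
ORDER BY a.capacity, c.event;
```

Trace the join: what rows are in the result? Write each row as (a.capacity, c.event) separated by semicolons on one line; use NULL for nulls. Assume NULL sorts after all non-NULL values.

(100, NULL); (120, NULL); (200, Workshop); (250, NULL); (250, NULL); (300, NULL)

Step 1 — a LEFT JOIN b on venue_id → 6 row(s).
Then LEFT JOIN `bookings c` on grp_id: each of those 6 rows is kept; rows whose b.grp_id has no match in c get NULL for c's columns.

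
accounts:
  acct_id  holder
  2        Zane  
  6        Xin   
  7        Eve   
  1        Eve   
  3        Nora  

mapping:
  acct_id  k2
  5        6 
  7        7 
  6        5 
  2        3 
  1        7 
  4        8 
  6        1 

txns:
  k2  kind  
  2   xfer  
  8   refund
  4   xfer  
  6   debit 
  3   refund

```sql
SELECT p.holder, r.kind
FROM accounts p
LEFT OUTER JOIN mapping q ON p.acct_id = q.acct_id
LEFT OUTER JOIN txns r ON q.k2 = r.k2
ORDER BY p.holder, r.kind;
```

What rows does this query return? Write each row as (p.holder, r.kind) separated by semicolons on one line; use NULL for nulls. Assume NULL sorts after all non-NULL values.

(Eve, NULL); (Eve, NULL); (Nora, NULL); (Xin, NULL); (Xin, NULL); (Zane, refund)

Evaluate left to right. First `accounts p LEFT JOIN mapping q` on acct_id: 6 row(s).
Then LEFT JOIN `txns r` on k2: each of those 6 rows is kept; rows whose q.k2 has no match in r get NULL for r's columns.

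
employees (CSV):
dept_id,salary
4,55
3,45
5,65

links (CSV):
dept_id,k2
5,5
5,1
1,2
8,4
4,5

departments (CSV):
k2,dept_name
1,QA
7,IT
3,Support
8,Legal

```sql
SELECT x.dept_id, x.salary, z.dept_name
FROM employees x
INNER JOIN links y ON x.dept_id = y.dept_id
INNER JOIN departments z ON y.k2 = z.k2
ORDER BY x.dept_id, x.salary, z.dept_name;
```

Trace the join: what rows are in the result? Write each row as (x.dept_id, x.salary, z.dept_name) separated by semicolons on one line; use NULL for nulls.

(5, 65, QA)

Evaluate left to right. First `employees x INNER JOIN links y` on dept_id: 3 row(s).
Then INNER JOIN `departments z` on k2: keep only rows whose y.k2 appears in z.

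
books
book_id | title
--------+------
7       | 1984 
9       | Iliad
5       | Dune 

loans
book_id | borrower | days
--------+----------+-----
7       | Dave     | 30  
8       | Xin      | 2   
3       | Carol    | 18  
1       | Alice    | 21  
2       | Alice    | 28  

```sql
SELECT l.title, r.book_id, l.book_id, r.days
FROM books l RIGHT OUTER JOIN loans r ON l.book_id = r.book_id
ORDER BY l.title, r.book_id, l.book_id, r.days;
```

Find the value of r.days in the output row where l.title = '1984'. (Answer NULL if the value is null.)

RIGHT JOIN keeps every row from `loans`; unmatched rows get NULL for `books`'s columns.
Matching on l.book_id = r.book_id.
- book_id=7: 1 matching r row(s), so 1 row(s) emitted.
- book_id=9: no matching r row.
- book_id=5: no matching r row.
- plus 4 unmatched r row(s), each kept with NULL l columns.

30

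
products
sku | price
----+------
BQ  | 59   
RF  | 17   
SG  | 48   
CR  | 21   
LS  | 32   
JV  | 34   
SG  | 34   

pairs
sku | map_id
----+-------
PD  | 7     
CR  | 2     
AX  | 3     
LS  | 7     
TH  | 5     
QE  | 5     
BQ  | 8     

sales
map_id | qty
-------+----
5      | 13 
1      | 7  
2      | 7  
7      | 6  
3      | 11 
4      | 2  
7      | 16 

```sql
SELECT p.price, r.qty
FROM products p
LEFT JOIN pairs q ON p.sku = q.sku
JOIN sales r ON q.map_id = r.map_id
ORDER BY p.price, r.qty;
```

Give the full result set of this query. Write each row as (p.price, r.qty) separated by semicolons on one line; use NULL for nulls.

Step 1 — p LEFT JOIN q on sku → 7 row(s).
Then INNER JOIN `sales r` on map_id: keep only rows whose q.map_id appears in r.

(21, 7); (32, 6); (32, 16)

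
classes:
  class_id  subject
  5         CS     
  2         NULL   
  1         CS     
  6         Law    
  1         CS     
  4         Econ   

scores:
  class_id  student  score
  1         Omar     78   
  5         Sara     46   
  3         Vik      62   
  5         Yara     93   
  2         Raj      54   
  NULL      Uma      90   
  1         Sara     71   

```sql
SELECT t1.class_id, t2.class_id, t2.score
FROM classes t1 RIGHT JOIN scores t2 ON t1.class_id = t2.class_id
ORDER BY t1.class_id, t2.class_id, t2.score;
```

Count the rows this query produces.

RIGHT JOIN keeps every row from `scores`; unmatched rows get NULL for `classes`'s columns.
Matching on t1.class_id = t2.class_id. A NULL in a compared column never satisfies the condition.
- t1 (class_id=5) pairs with 2 row(s) of t2.
- t1 (class_id=2) pairs with 1 row(s) of t2.
- t1 (class_id=1) pairs with 2 row(s) of t2.
- t1 (class_id=6) has no partner in t2.
- t1 (class_id=1) pairs with 2 row(s) of t2.
- t1 (class_id=4) has no partner in t2.
- 2 row(s) from t2 found no t1 partner → padded with NULL.
Total: 7 matched + 2 padded = 9 rows.

9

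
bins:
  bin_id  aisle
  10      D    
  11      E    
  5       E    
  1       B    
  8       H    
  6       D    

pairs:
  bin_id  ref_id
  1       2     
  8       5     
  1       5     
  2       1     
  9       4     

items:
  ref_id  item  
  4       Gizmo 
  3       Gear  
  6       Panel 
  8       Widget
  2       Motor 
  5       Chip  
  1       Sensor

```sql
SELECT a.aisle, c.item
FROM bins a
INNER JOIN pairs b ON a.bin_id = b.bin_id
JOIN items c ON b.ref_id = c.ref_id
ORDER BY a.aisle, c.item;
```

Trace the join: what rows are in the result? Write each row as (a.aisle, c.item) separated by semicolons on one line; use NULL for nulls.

(B, Chip); (B, Motor); (H, Chip)

Step 1 — a INNER JOIN b on bin_id → 3 row(s).
Then INNER JOIN `items c` on ref_id: keep only rows whose b.ref_id appears in c.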